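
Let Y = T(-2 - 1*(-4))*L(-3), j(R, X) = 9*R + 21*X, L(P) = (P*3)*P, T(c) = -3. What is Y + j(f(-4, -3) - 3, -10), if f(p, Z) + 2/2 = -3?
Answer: -354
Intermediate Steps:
f(p, Z) = -4 (f(p, Z) = -1 - 3 = -4)
L(P) = 3*P² (L(P) = (3*P)*P = 3*P²)
Y = -81 (Y = -9*(-3)² = -9*9 = -3*27 = -81)
Y + j(f(-4, -3) - 3, -10) = -81 + (9*(-4 - 3) + 21*(-10)) = -81 + (9*(-7) - 210) = -81 + (-63 - 210) = -81 - 273 = -354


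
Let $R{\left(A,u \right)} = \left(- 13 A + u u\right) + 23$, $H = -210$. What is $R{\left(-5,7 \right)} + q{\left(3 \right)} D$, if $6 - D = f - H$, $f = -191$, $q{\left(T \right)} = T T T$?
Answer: $-214$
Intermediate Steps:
$q{\left(T \right)} = T^{3}$ ($q{\left(T \right)} = T^{2} T = T^{3}$)
$R{\left(A,u \right)} = 23 + u^{2} - 13 A$ ($R{\left(A,u \right)} = \left(- 13 A + u^{2}\right) + 23 = \left(u^{2} - 13 A\right) + 23 = 23 + u^{2} - 13 A$)
$D = -13$ ($D = 6 - \left(-191 - -210\right) = 6 - \left(-191 + 210\right) = 6 - 19 = -13$)
$R{\left(-5,7 \right)} + q{\left(3 \right)} D = \left(23 + 7^{2} - -65\right) + 3^{3} \left(-13\right) = \left(23 + 49 + 65\right) + 27 \left(-13\right) = 137 - 351 = -214$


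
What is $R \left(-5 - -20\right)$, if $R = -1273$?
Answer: $-19095$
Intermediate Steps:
$R \left(-5 - -20\right) = - 1273 \left(-5 - -20\right) = - 1273 \left(-5 + 20\right) = \left(-1273\right) 15 = -19095$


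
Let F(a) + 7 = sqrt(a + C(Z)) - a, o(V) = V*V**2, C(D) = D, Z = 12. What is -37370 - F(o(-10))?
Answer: -38363 - 2*I*sqrt(247) ≈ -38363.0 - 31.432*I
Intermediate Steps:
o(V) = V**3
F(a) = -7 + sqrt(12 + a) - a (F(a) = -7 + (sqrt(a + 12) - a) = -7 + (sqrt(12 + a) - a) = -7 + sqrt(12 + a) - a)
-37370 - F(o(-10)) = -37370 - (-7 + sqrt(12 + (-10)**3) - 1*(-10)**3) = -37370 - (-7 + sqrt(12 - 1000) - 1*(-1000)) = -37370 - (-7 + sqrt(-988) + 1000) = -37370 - (-7 + 2*I*sqrt(247) + 1000) = -37370 - (993 + 2*I*sqrt(247)) = -37370 + (-993 - 2*I*sqrt(247)) = -38363 - 2*I*sqrt(247)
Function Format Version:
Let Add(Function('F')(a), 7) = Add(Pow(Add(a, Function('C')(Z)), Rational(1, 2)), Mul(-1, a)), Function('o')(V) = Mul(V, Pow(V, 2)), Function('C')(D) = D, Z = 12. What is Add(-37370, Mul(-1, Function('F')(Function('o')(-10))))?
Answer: Add(-38363, Mul(-2, I, Pow(247, Rational(1, 2)))) ≈ Add(-38363., Mul(-31.432, I))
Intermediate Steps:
Function('o')(V) = Pow(V, 3)
Function('F')(a) = Add(-7, Pow(Add(12, a), Rational(1, 2)), Mul(-1, a)) (Function('F')(a) = Add(-7, Add(Pow(Add(a, 12), Rational(1, 2)), Mul(-1, a))) = Add(-7, Add(Pow(Add(12, a), Rational(1, 2)), Mul(-1, a))) = Add(-7, Pow(Add(12, a), Rational(1, 2)), Mul(-1, a)))
Add(-37370, Mul(-1, Function('F')(Function('o')(-10)))) = Add(-37370, Mul(-1, Add(-7, Pow(Add(12, Pow(-10, 3)), Rational(1, 2)), Mul(-1, Pow(-10, 3))))) = Add(-37370, Mul(-1, Add(-7, Pow(Add(12, -1000), Rational(1, 2)), Mul(-1, -1000)))) = Add(-37370, Mul(-1, Add(-7, Pow(-988, Rational(1, 2)), 1000))) = Add(-37370, Mul(-1, Add(-7, Mul(2, I, Pow(247, Rational(1, 2))), 1000))) = Add(-37370, Mul(-1, Add(993, Mul(2, I, Pow(247, Rational(1, 2)))))) = Add(-37370, Add(-993, Mul(-2, I, Pow(247, Rational(1, 2))))) = Add(-38363, Mul(-2, I, Pow(247, Rational(1, 2))))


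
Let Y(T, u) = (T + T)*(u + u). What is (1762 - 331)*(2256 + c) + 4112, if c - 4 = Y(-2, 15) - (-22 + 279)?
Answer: 2698685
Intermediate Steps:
Y(T, u) = 4*T*u (Y(T, u) = (2*T)*(2*u) = 4*T*u)
c = -373 (c = 4 + (4*(-2)*15 - (-22 + 279)) = 4 + (-120 - 1*257) = 4 + (-120 - 257) = 4 - 377 = -373)
(1762 - 331)*(2256 + c) + 4112 = (1762 - 331)*(2256 - 373) + 4112 = 1431*1883 + 4112 = 2694573 + 4112 = 2698685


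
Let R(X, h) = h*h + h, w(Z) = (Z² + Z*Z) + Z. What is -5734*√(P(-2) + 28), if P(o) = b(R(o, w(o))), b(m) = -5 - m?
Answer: -5734*I*√19 ≈ -24994.0*I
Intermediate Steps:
w(Z) = Z + 2*Z² (w(Z) = (Z² + Z²) + Z = 2*Z² + Z = Z + 2*Z²)
R(X, h) = h + h² (R(X, h) = h² + h = h + h²)
P(o) = -5 - o*(1 + 2*o)*(1 + o*(1 + 2*o))
-5734*√(P(-2) + 28) = -5734*√((-5 - 1*(-2)*(1 + 2*(-2))*(1 - 2*(1 + 2*(-2)))) + 28) = -5734*√((-5 - 1*(-2)*(1 - 4)*(1 - 2*(1 - 4))) + 28) = -5734*√((-5 - 1*(-2)*(-3)*(1 - 2*(-3))) + 28) = -5734*√((-5 - 1*(-2)*(-3)*(1 + 6)) + 28) = -5734*√((-5 - 1*(-2)*(-3)*7) + 28) = -5734*√((-5 - 42) + 28) = -5734*√(-47 + 28) = -5734*I*√19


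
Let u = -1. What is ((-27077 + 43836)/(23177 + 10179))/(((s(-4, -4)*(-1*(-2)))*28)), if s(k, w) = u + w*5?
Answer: -16759/39226656 ≈ -0.00042723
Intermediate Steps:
s(k, w) = -1 + 5*w (s(k, w) = -1 + w*5 = -1 + 5*w)
((-27077 + 43836)/(23177 + 10179))/(((s(-4, -4)*(-1*(-2)))*28)) = ((-27077 + 43836)/(23177 + 10179))/((((-1 + 5*(-4))*(-1*(-2)))*28)) = (16759/33356)/((((-1 - 20)*2)*28)) = (16759*(1/33356))/((-21*2*28)) = 16759/(33356*((-42*28))) = (16759/33356)/(-1176) = (16759/33356)*(-1/1176) = -16759/39226656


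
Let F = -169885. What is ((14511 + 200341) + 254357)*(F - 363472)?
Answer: -250255904613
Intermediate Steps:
((14511 + 200341) + 254357)*(F - 363472) = ((14511 + 200341) + 254357)*(-169885 - 363472) = (214852 + 254357)*(-533357) = 469209*(-533357) = -250255904613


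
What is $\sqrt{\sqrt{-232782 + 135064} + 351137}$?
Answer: $\sqrt{351137 + i \sqrt{97718}} \approx 592.57 + 0.264 i$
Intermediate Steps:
$\sqrt{\sqrt{-232782 + 135064} + 351137} = \sqrt{\sqrt{-97718} + 351137} = \sqrt{i \sqrt{97718} + 351137} = \sqrt{351137 + i \sqrt{97718}}$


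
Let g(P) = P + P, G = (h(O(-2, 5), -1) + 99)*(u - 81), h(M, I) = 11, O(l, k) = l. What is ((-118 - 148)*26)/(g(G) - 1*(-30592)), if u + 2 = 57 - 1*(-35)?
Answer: -1729/8143 ≈ -0.21233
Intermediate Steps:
u = 90 (u = -2 + (57 - 1*(-35)) = -2 + (57 + 35) = -2 + 92 = 90)
G = 990 (G = (11 + 99)*(90 - 81) = 110*9 = 990)
g(P) = 2*P
((-118 - 148)*26)/(g(G) - 1*(-30592)) = ((-118 - 148)*26)/(2*990 - 1*(-30592)) = (-266*26)/(1980 + 30592) = -6916/32572 = -6916*1/32572 = -1729/8143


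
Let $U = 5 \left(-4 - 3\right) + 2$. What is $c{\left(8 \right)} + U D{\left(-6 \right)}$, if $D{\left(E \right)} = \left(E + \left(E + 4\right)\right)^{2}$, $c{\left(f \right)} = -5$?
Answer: $-2117$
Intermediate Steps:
$D{\left(E \right)} = \left(4 + 2 E\right)^{2}$ ($D{\left(E \right)} = \left(E + \left(4 + E\right)\right)^{2} = \left(4 + 2 E\right)^{2}$)
$U = -33$ ($U = 5 \left(-4 - 3\right) + 2 = 5 \left(-7\right) + 2 = -35 + 2 = -33$)
$c{\left(8 \right)} + U D{\left(-6 \right)} = -5 - 33 \cdot 4 \left(2 - 6\right)^{2} = -5 - 33 \cdot 4 \left(-4\right)^{2} = -5 - 33 \cdot 4 \cdot 16 = -5 - 2112 = -2117$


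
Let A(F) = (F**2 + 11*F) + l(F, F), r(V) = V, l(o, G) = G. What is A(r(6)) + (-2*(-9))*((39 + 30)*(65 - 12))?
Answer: 65934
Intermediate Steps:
A(F) = F**2 + 12*F (A(F) = (F**2 + 11*F) + F = F**2 + 12*F)
A(r(6)) + (-2*(-9))*((39 + 30)*(65 - 12)) = 6*(12 + 6) + (-2*(-9))*((39 + 30)*(65 - 12)) = 6*18 + 18*(69*53) = 108 + 18*3657 = 108 + 65826 = 65934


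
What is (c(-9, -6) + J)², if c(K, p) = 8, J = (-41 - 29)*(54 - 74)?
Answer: 1982464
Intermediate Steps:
J = 1400 (J = -70*(-20) = 1400)
(c(-9, -6) + J)² = (8 + 1400)² = 1408² = 1982464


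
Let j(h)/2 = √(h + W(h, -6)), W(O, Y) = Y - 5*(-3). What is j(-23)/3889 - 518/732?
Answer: -259/366 + 2*I*√14/3889 ≈ -0.70765 + 0.0019242*I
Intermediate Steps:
W(O, Y) = 15 + Y (W(O, Y) = Y + 15 = 15 + Y)
j(h) = 2*√(9 + h) (j(h) = 2*√(h + (15 - 6)) = 2*√(h + 9) = 2*√(9 + h))
j(-23)/3889 - 518/732 = (2*√(9 - 23))/3889 - 518/732 = (2*√(-14))*(1/3889) - 518*1/732 = (2*(I*√14))*(1/3889) - 259/366 = (2*I*√14)*(1/3889) - 259/366 = 2*I*√14/3889 - 259/366 = -259/366 + 2*I*√14/3889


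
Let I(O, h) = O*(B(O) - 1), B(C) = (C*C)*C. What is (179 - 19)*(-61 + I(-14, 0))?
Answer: 6139040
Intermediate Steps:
B(C) = C**3 (B(C) = C**2*C = C**3)
I(O, h) = O*(-1 + O**3) (I(O, h) = O*(O**3 - 1) = O*(-1 + O**3))
(179 - 19)*(-61 + I(-14, 0)) = (179 - 19)*(-61 + ((-14)**4 - 1*(-14))) = 160*(-61 + (38416 + 14)) = 160*(-61 + 38430) = 160*38369 = 6139040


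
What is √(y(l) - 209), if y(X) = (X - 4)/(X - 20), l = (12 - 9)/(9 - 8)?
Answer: 4*I*√3774/17 ≈ 14.455*I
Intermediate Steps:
l = 3 (l = 3/1 = 3*1 = 3)
y(X) = (-4 + X)/(-20 + X)
√(y(l) - 209) = √((-4 + 3)/(-20 + 3) - 209) = √(-1/(-17) - 209) = √(-1/17*(-1) - 209) = √(1/17 - 209) = √(-3552/17) = 4*I*√3774/17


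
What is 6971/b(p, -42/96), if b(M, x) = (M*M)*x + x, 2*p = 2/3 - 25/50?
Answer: -16061184/1015 ≈ -15824.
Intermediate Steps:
p = 1/12 (p = (2/3 - 25/50)/2 = (2*(⅓) - 25*1/50)/2 = (⅔ - ½)/2 = (½)*(⅙) = 1/12 ≈ 0.083333)
b(M, x) = x + x*M² (b(M, x) = M²*x + x = x*M² + x = x + x*M²)
6971/b(p, -42/96) = 6971/(((-42/96)*(1 + (1/12)²))) = 6971/(((-42*1/96)*(1 + 1/144))) = 6971/((-7/16*145/144)) = 6971/(-1015/2304) = 6971*(-2304/1015) = -16061184/1015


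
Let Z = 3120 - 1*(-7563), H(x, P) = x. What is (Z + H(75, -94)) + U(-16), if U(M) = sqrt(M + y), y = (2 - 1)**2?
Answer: 10758 + I*sqrt(15) ≈ 10758.0 + 3.873*I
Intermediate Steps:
Z = 10683 (Z = 3120 + 7563 = 10683)
y = 1 (y = 1**2 = 1)
U(M) = sqrt(1 + M) (U(M) = sqrt(M + 1) = sqrt(1 + M))
(Z + H(75, -94)) + U(-16) = (10683 + 75) + sqrt(1 - 16) = 10758 + sqrt(-15) = 10758 + I*sqrt(15)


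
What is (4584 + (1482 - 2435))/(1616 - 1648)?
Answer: -3631/32 ≈ -113.47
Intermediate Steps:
(4584 + (1482 - 2435))/(1616 - 1648) = (4584 - 953)/(-32) = 3631*(-1/32) = -3631/32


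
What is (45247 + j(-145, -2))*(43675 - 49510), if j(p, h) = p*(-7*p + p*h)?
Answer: 840111630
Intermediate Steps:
j(p, h) = p*(-7*p + h*p)
(45247 + j(-145, -2))*(43675 - 49510) = (45247 + (-145)²*(-7 - 2))*(43675 - 49510) = (45247 + 21025*(-9))*(-5835) = (45247 - 189225)*(-5835) = -143978*(-5835) = 840111630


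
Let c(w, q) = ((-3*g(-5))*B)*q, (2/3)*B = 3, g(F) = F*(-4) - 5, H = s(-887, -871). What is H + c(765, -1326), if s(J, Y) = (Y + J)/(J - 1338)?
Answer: 597447633/2225 ≈ 2.6852e+5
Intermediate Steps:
s(J, Y) = (J + Y)/(-1338 + J)
H = 1758/2225 (H = (-887 - 871)/(-1338 - 887) = -1758/(-2225) = -1/2225*(-1758) = 1758/2225 ≈ 0.79011)
g(F) = -5 - 4*F (g(F) = -4*F - 5 = -5 - 4*F)
B = 9/2 (B = (3/2)*3 = 9/2 ≈ 4.5000)
c(w, q) = -405*q/2 (c(w, q) = (-3*(-5 - 4*(-5))*(9/2))*q = (-3*(-5 + 20)*(9/2))*q = (-3*15*(9/2))*q = (-45*9/2)*q = -405*q/2)
H + c(765, -1326) = 1758/2225 - 405/2*(-1326) = 1758/2225 + 268515 = 597447633/2225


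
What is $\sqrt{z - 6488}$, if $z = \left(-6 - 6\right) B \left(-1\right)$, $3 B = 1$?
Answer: $2 i \sqrt{1621} \approx 80.523 i$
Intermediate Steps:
$B = \frac{1}{3}$ ($B = \frac{1}{3} \cdot 1 = \frac{1}{3} \approx 0.33333$)
$z = 4$ ($z = \left(-6 - 6\right) \frac{1}{3} \left(-1\right) = \left(-12\right) \frac{1}{3} \left(-1\right) = \left(-4\right) \left(-1\right) = 4$)
$\sqrt{z - 6488} = \sqrt{4 - 6488} = \sqrt{-6484} = 2 i \sqrt{1621}$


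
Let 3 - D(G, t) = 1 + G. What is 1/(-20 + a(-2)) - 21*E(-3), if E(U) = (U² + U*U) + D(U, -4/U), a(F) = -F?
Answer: -8695/18 ≈ -483.06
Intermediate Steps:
D(G, t) = 2 - G (D(G, t) = 3 - (1 + G) = 3 + (-1 - G) = 2 - G)
E(U) = 2 - U + 2*U² (E(U) = (U² + U*U) + (2 - U) = (U² + U²) + (2 - U) = 2*U² + (2 - U) = 2 - U + 2*U²)
1/(-20 + a(-2)) - 21*E(-3) = 1/(-20 - 1*(-2)) - 21*(2 - 1*(-3) + 2*(-3)²) = 1/(-20 + 2) - 21*(2 + 3 + 2*9) = 1/(-18) - 21*(2 + 3 + 18) = -1/18 - 21*23 = -1/18 - 483 = -8695/18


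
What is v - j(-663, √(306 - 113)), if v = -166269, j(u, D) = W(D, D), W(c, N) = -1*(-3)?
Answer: -166272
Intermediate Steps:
W(c, N) = 3
j(u, D) = 3
v - j(-663, √(306 - 113)) = -166269 - 1*3 = -166269 - 3 = -166272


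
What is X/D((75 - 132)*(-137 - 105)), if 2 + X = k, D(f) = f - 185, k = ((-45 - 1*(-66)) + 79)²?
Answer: 9998/13609 ≈ 0.73466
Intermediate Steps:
k = 10000 (k = ((-45 + 66) + 79)² = (21 + 79)² = 100² = 10000)
D(f) = -185 + f
X = 9998 (X = -2 + 10000 = 9998)
X/D((75 - 132)*(-137 - 105)) = 9998/(-185 + (75 - 132)*(-137 - 105)) = 9998/(-185 - 57*(-242)) = 9998/(-185 + 13794) = 9998/13609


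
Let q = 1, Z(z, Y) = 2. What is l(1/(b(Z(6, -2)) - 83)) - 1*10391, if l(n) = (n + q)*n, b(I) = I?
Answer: -68175431/6561 ≈ -10391.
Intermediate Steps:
l(n) = n*(1 + n) (l(n) = (n + 1)*n = (1 + n)*n = n*(1 + n))
l(1/(b(Z(6, -2)) - 83)) - 1*10391 = (1 + 1/(2 - 83))/(2 - 83) - 1*10391 = (1 + 1/(-81))/(-81) - 10391 = -(1 - 1/81)/81 - 10391 = -1/81*80/81 - 10391 = -80/6561 - 10391 = -68175431/6561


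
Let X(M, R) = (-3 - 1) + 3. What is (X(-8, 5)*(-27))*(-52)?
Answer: -1404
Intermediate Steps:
X(M, R) = -1 (X(M, R) = -4 + 3 = -1)
(X(-8, 5)*(-27))*(-52) = -1*(-27)*(-52) = 27*(-52) = -1404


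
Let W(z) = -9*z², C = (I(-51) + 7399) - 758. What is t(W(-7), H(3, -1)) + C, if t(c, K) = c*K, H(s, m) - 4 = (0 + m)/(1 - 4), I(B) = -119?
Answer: 4611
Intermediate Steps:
H(s, m) = 4 - m/3 (H(s, m) = 4 + (0 + m)/(1 - 4) = 4 + m/(-3) = 4 + m*(-⅓) = 4 - m/3)
C = 6522 (C = (-119 + 7399) - 758 = 7280 - 758 = 6522)
t(c, K) = K*c
t(W(-7), H(3, -1)) + C = (4 - ⅓*(-1))*(-9*(-7)²) + 6522 = (4 + ⅓)*(-9*49) + 6522 = (13/3)*(-441) + 6522 = -1911 + 6522 = 4611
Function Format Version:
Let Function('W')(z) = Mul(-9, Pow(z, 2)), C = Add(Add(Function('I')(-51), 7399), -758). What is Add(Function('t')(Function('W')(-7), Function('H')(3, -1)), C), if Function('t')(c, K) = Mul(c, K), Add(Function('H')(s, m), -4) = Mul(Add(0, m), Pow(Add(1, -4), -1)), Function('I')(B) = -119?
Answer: 4611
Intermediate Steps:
Function('H')(s, m) = Add(4, Mul(Rational(-1, 3), m)) (Function('H')(s, m) = Add(4, Mul(Add(0, m), Pow(Add(1, -4), -1))) = Add(4, Mul(m, Pow(-3, -1))) = Add(4, Mul(m, Rational(-1, 3))) = Add(4, Mul(Rational(-1, 3), m)))
C = 6522 (C = Add(Add(-119, 7399), -758) = Add(7280, -758) = 6522)
Function('t')(c, K) = Mul(K, c)
Add(Function('t')(Function('W')(-7), Function('H')(3, -1)), C) = Add(Mul(Add(4, Mul(Rational(-1, 3), -1)), Mul(-9, Pow(-7, 2))), 6522) = Add(Mul(Add(4, Rational(1, 3)), Mul(-9, 49)), 6522) = Add(Mul(Rational(13, 3), -441), 6522) = Add(-1911, 6522) = 4611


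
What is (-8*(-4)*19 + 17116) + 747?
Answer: 18471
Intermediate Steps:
(-8*(-4)*19 + 17116) + 747 = (32*19 + 17116) + 747 = (608 + 17116) + 747 = 17724 + 747 = 18471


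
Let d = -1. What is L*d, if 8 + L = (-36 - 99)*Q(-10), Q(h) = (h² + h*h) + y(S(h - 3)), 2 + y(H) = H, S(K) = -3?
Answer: 26333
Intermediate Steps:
y(H) = -2 + H
Q(h) = -5 + 2*h² (Q(h) = (h² + h*h) + (-2 - 3) = (h² + h²) - 5 = 2*h² - 5 = -5 + 2*h²)
L = -26333 (L = -8 + (-36 - 99)*(-5 + 2*(-10)²) = -8 - 135*(-5 + 2*100) = -8 - 135*(-5 + 200) = -8 - 135*195 = -8 - 26325 = -26333)
L*d = -26333*(-1) = 26333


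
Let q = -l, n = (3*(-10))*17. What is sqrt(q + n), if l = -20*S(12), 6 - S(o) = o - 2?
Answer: I*sqrt(590) ≈ 24.29*I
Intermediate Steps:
S(o) = 8 - o (S(o) = 6 - (o - 2) = 6 - (-2 + o) = 6 + (2 - o) = 8 - o)
n = -510 (n = -30*17 = -510)
l = 80 (l = -20*(8 - 1*12) = -20*(8 - 12) = -20*(-4) = 80)
q = -80 (q = -1*80 = -80)
sqrt(q + n) = sqrt(-80 - 510) = sqrt(-590) = I*sqrt(590)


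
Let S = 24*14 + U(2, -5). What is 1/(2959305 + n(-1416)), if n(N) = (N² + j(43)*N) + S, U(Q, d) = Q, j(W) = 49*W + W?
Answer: 1/1920299 ≈ 5.2075e-7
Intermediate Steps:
j(W) = 50*W
S = 338 (S = 24*14 + 2 = 336 + 2 = 338)
n(N) = 338 + N² + 2150*N (n(N) = (N² + (50*43)*N) + 338 = (N² + 2150*N) + 338 = 338 + N² + 2150*N)
1/(2959305 + n(-1416)) = 1/(2959305 + (338 + (-1416)² + 2150*(-1416))) = 1/(2959305 + (338 + 2005056 - 3044400)) = 1/(2959305 - 1039006) = 1/1920299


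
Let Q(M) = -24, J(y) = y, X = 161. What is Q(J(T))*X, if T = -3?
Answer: -3864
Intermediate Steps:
Q(J(T))*X = -24*161 = -3864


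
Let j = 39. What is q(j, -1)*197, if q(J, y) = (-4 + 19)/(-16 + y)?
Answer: -2955/17 ≈ -173.82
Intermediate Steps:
q(J, y) = 15/(-16 + y)
q(j, -1)*197 = (15/(-16 - 1))*197 = (15/(-17))*197 = (15*(-1/17))*197 = -15/17*197 = -2955/17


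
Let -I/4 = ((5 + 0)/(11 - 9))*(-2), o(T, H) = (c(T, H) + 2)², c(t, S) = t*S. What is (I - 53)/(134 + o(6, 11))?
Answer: -11/1586 ≈ -0.0069357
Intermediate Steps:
c(t, S) = S*t
o(T, H) = (2 + H*T)² (o(T, H) = (H*T + 2)² = (2 + H*T)²)
I = 20 (I = -4*(5 + 0)/(11 - 9)*(-2) = -4*5/2*(-2) = -4*5*(½)*(-2) = -10*(-2) = -4*(-5) = 20)
(I - 53)/(134 + o(6, 11)) = (20 - 53)/(134 + (2 + 11*6)²) = -33/(134 + (2 + 66)²) = -33/(134 + 68²) = -33/(134 + 4624) = -33/4758 = -33*1/4758 = -11/1586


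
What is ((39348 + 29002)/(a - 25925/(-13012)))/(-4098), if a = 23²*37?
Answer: -444685100/521900382249 ≈ -0.00085205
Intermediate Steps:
a = 19573 (a = 529*37 = 19573)
((39348 + 29002)/(a - 25925/(-13012)))/(-4098) = ((39348 + 29002)/(19573 - 25925/(-13012)))/(-4098) = (68350/(19573 - 25925*(-1/13012)))*(-1/4098) = (68350/(19573 + 25925/13012))*(-1/4098) = (68350/(254709801/13012))*(-1/4098) = (68350*(13012/254709801))*(-1/4098) = (889370200/254709801)*(-1/4098) = -444685100/521900382249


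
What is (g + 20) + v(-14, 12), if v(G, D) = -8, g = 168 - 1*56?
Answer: 124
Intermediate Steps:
g = 112 (g = 168 - 56 = 112)
(g + 20) + v(-14, 12) = (112 + 20) - 8 = 132 - 8 = 124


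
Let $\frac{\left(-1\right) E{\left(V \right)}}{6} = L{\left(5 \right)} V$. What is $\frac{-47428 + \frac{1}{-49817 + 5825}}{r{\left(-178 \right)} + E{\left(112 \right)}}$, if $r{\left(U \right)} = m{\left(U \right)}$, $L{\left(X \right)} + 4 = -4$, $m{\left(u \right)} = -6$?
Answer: $- \frac{2086452577}{236237040} \approx -8.832$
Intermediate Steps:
$L{\left(X \right)} = -8$ ($L{\left(X \right)} = -4 - 4 = -8$)
$r{\left(U \right)} = -6$
$E{\left(V \right)} = 48 V$ ($E{\left(V \right)} = - 6 \left(- 8 V\right) = 48 V$)
$\frac{-47428 + \frac{1}{-49817 + 5825}}{r{\left(-178 \right)} + E{\left(112 \right)}} = \frac{-47428 + \frac{1}{-49817 + 5825}}{-6 + 48 \cdot 112} = \frac{-47428 + \frac{1}{-43992}}{-6 + 5376} = \frac{-47428 - \frac{1}{43992}}{5370} = \left(- \frac{2086452577}{43992}\right) \frac{1}{5370} = - \frac{2086452577}{236237040}$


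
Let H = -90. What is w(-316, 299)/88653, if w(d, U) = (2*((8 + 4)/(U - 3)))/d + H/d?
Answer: 1109/345510292 ≈ 3.2097e-6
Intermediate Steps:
w(d, U) = -90/d + 24/(d*(-3 + U)) (w(d, U) = (2*((8 + 4)/(U - 3)))/d - 90/d = (2*(12/(-3 + U)))/d - 90/d = (24/(-3 + U))/d - 90/d = 24/(d*(-3 + U)) - 90/d = -90/d + 24/(d*(-3 + U)))
w(-316, 299)/88653 = (6*(49 - 15*299)/(-316*(-3 + 299)))/88653 = (6*(-1/316)*(49 - 4485)/296)*(1/88653) = (6*(-1/316)*(1/296)*(-4436))*(1/88653) = (3327/11692)*(1/88653) = 1109/345510292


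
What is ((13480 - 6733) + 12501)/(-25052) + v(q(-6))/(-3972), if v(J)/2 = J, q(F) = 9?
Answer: -3204333/4146106 ≈ -0.77285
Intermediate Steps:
v(J) = 2*J
((13480 - 6733) + 12501)/(-25052) + v(q(-6))/(-3972) = ((13480 - 6733) + 12501)/(-25052) + (2*9)/(-3972) = (6747 + 12501)*(-1/25052) + 18*(-1/3972) = 19248*(-1/25052) - 3/662 = -4812/6263 - 3/662 = -3204333/4146106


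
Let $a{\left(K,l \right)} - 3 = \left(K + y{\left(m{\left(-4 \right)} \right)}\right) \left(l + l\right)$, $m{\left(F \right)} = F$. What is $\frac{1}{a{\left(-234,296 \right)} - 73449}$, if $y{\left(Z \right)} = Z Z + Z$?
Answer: $- \frac{1}{204870} \approx -4.8811 \cdot 10^{-6}$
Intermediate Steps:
$y{\left(Z \right)} = Z + Z^{2}$ ($y{\left(Z \right)} = Z^{2} + Z = Z + Z^{2}$)
$a{\left(K,l \right)} = 3 + 2 l \left(12 + K\right)$ ($a{\left(K,l \right)} = 3 + \left(K - 4 \left(1 - 4\right)\right) \left(l + l\right) = 3 + \left(K - -12\right) 2 l = 3 + \left(K + 12\right) 2 l = 3 + \left(12 + K\right) 2 l = 3 + 2 l \left(12 + K\right)$)
$\frac{1}{a{\left(-234,296 \right)} - 73449} = \frac{1}{\left(3 + 24 \cdot 296 + 2 \left(-234\right) 296\right) - 73449} = \frac{1}{\left(3 + 7104 - 138528\right) - 73449} = \frac{1}{-131421 - 73449} = \frac{1}{-204870} = - \frac{1}{204870}$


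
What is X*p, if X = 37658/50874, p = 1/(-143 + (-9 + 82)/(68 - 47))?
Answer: -131803/24843470 ≈ -0.0053053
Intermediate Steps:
p = -21/2930 (p = 1/(-143 + 73/21) = 1/(-2930/21) = -21/2930 ≈ -0.0071672)
X = 18829/25437 (X = 37658*(1/50874) = 18829/25437 ≈ 0.74022)
X*p = (18829/25437)*(-21/2930) = -131803/24843470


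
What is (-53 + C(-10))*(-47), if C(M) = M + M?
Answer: 3431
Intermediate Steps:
C(M) = 2*M
(-53 + C(-10))*(-47) = (-53 + 2*(-10))*(-47) = (-53 - 20)*(-47) = -73*(-47) = 3431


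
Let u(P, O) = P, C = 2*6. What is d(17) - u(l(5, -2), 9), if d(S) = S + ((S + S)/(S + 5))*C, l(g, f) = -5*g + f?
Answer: 688/11 ≈ 62.545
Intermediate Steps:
C = 12
l(g, f) = f - 5*g
d(S) = S + 24*S/(5 + S) (d(S) = S + ((S + S)/(S + 5))*12 = S + ((2*S)/(5 + S))*12 = S + (2*S/(5 + S))*12 = S + 24*S/(5 + S))
d(17) - u(l(5, -2), 9) = 17*(29 + 17)/(5 + 17) - (-2 - 5*5) = 17*46/22 - (-2 - 25) = 17*(1/22)*46 - 1*(-27) = 391/11 + 27 = 688/11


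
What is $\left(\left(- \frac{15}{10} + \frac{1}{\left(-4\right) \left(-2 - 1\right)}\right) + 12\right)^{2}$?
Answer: $\frac{16129}{144} \approx 112.01$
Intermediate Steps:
$\left(\left(- \frac{15}{10} + \frac{1}{\left(-4\right) \left(-2 - 1\right)}\right) + 12\right)^{2} = \left(\left(\left(-15\right) \frac{1}{10} - \frac{1}{4 \left(-2 - 1\right)}\right) + 12\right)^{2} = \left(\left(- \frac{3}{2} - \frac{1}{4 \left(-3\right)}\right) + 12\right)^{2} = \left(\left(- \frac{3}{2} - - \frac{1}{12}\right) + 12\right)^{2} = \left(\left(- \frac{3}{2} + \frac{1}{12}\right) + 12\right)^{2} = \left(- \frac{17}{12} + 12\right)^{2} = \left(\frac{127}{12}\right)^{2} = \frac{16129}{144}$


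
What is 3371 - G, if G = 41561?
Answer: -38190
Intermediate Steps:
3371 - G = 3371 - 1*41561 = 3371 - 41561 = -38190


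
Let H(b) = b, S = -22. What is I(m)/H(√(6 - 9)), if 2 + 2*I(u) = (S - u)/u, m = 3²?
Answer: 49*I*√3/54 ≈ 1.5717*I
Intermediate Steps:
m = 9
I(u) = -1 + (-22 - u)/(2*u) (I(u) = -1 + ((-22 - u)/u)/2 = -1 + (-22 - u)/(2*u))
I(m)/H(√(6 - 9)) = (-3/2 - 11/9)/(√(6 - 9)) = (-3/2 - 11*⅑)/(√(-3)) = (-3/2 - 11/9)/((I*√3)) = -(-49)*I*√3/54 = 49*I*√3/54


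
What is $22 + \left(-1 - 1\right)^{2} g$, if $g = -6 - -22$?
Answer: $86$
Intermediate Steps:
$g = 16$ ($g = -6 + 22 = 16$)
$22 + \left(-1 - 1\right)^{2} g = 22 + \left(-1 - 1\right)^{2} \cdot 16 = 22 + \left(-2\right)^{2} \cdot 16 = 22 + 4 \cdot 16 = 22 + 64 = 86$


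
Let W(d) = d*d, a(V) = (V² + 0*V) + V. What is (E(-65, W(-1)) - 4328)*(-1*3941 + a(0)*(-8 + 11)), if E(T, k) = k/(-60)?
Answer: 1023402821/60 ≈ 1.7057e+7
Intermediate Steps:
a(V) = V + V² (a(V) = (V² + 0) + V = V² + V = V + V²)
W(d) = d²
E(T, k) = -k/60 (E(T, k) = k*(-1/60) = -k/60)
(E(-65, W(-1)) - 4328)*(-1*3941 + a(0)*(-8 + 11)) = (-1/60*(-1)² - 4328)*(-1*3941 + (0*(1 + 0))*(-8 + 11)) = (-1/60*1 - 4328)*(-3941 + (0*1)*3) = (-1/60 - 4328)*(-3941 + 0*3) = -259681*(-3941 + 0)/60 = -259681/60*(-3941) = 1023402821/60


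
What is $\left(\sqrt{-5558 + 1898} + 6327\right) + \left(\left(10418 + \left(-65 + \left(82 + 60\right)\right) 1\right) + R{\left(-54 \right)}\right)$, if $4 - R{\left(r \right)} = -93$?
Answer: $16919 + 2 i \sqrt{915} \approx 16919.0 + 60.498 i$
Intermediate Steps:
$R{\left(r \right)} = 97$ ($R{\left(r \right)} = 4 - -93 = 4 + 93 = 97$)
$\left(\sqrt{-5558 + 1898} + 6327\right) + \left(\left(10418 + \left(-65 + \left(82 + 60\right)\right) 1\right) + R{\left(-54 \right)}\right) = \left(\sqrt{-5558 + 1898} + 6327\right) + \left(\left(10418 + \left(-65 + \left(82 + 60\right)\right) 1\right) + 97\right) = \left(\sqrt{-3660} + 6327\right) + \left(\left(10418 + \left(-65 + 142\right) 1\right) + 97\right) = \left(2 i \sqrt{915} + 6327\right) + \left(\left(10418 + 77 \cdot 1\right) + 97\right) = \left(6327 + 2 i \sqrt{915}\right) + \left(\left(10418 + 77\right) + 97\right) = \left(6327 + 2 i \sqrt{915}\right) + \left(10495 + 97\right) = \left(6327 + 2 i \sqrt{915}\right) + 10592 = 16919 + 2 i \sqrt{915}$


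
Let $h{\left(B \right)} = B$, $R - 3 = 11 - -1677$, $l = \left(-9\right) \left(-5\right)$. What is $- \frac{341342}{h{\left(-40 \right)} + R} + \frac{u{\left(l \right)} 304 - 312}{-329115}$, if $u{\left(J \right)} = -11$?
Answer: $- \frac{112334736274}{543368865} \approx -206.74$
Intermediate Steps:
$l = 45$
$R = 1691$ ($R = 3 + \left(11 - -1677\right) = 3 + \left(11 + 1677\right) = 3 + 1688 = 1691$)
$- \frac{341342}{h{\left(-40 \right)} + R} + \frac{u{\left(l \right)} 304 - 312}{-329115} = - \frac{341342}{-40 + 1691} + \frac{\left(-11\right) 304 - 312}{-329115} = - \frac{341342}{1651} + \left(-3344 - 312\right) \left(- \frac{1}{329115}\right) = \left(-341342\right) \frac{1}{1651} - - \frac{3656}{329115} = - \frac{341342}{1651} + \frac{3656}{329115} = - \frac{112334736274}{543368865}$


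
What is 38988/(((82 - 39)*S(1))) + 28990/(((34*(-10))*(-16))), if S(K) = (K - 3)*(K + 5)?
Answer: -1642799/23392 ≈ -70.229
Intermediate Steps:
S(K) = (-3 + K)*(5 + K)
38988/(((82 - 39)*S(1))) + 28990/(((34*(-10))*(-16))) = 38988/(((82 - 39)*(-15 + 1² + 2*1))) + 28990/(((34*(-10))*(-16))) = 38988/((43*(-15 + 1 + 2))) + 28990/((-340*(-16))) = 38988/((43*(-12))) + 28990/5440 = 38988/(-516) + 28990*(1/5440) = 38988*(-1/516) + 2899/544 = -3249/43 + 2899/544 = -1642799/23392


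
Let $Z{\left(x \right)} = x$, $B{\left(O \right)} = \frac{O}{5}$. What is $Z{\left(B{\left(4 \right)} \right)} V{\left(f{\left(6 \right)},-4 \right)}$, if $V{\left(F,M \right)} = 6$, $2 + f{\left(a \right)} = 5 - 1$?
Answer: $\frac{24}{5} \approx 4.8$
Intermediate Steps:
$f{\left(a \right)} = 2$ ($f{\left(a \right)} = -2 + \left(5 - 1\right) = -2 + 4 = 2$)
$B{\left(O \right)} = \frac{O}{5}$ ($B{\left(O \right)} = O \frac{1}{5} = \frac{O}{5}$)
$Z{\left(B{\left(4 \right)} \right)} V{\left(f{\left(6 \right)},-4 \right)} = \frac{1}{5} \cdot 4 \cdot 6 = \frac{4}{5} \cdot 6 = \frac{24}{5}$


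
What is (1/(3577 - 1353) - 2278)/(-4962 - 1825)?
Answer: 5066271/15094288 ≈ 0.33564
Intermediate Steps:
(1/(3577 - 1353) - 2278)/(-4962 - 1825) = (1/2224 - 2278)/(-6787) = (1/2224 - 2278)*(-1/6787) = -5066271/2224*(-1/6787) = 5066271/15094288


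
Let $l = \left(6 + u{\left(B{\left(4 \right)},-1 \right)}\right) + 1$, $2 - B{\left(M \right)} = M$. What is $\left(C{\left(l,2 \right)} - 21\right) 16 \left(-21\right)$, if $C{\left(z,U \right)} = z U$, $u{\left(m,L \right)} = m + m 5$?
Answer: $10416$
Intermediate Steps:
$B{\left(M \right)} = 2 - M$
$u{\left(m,L \right)} = 6 m$ ($u{\left(m,L \right)} = m + 5 m = 6 m$)
$l = -5$ ($l = \left(6 + 6 \left(2 - 4\right)\right) + 1 = \left(6 + 6 \left(-2\right)\right) + 1 = \left(6 - 12\right) + 1 = -6 + 1 = -5$)
$C{\left(z,U \right)} = U z$
$\left(C{\left(l,2 \right)} - 21\right) 16 \left(-21\right) = \left(2 \left(-5\right) - 21\right) 16 \left(-21\right) = \left(-10 - 21\right) 16 \left(-21\right) = \left(-31\right) 16 \left(-21\right) = \left(-496\right) \left(-21\right) = 10416$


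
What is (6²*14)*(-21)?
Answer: -10584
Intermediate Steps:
(6²*14)*(-21) = (36*14)*(-21) = 504*(-21) = -10584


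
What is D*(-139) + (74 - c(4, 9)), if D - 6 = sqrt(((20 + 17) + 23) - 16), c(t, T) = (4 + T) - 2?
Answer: -771 - 278*sqrt(11) ≈ -1693.0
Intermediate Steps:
c(t, T) = 2 + T
D = 6 + 2*sqrt(11) (D = 6 + sqrt(((20 + 17) + 23) - 16) = 6 + sqrt((37 + 23) - 16) = 6 + sqrt(60 - 16) = 6 + sqrt(44) = 6 + 2*sqrt(11) ≈ 12.633)
D*(-139) + (74 - c(4, 9)) = (6 + 2*sqrt(11))*(-139) + (74 - (2 + 9)) = (-834 - 278*sqrt(11)) + (74 - 1*11) = (-834 - 278*sqrt(11)) + (74 - 11) = (-834 - 278*sqrt(11)) + 63 = -771 - 278*sqrt(11)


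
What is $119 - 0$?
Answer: $119$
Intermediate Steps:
$119 - 0 = 119 + 0 = 119$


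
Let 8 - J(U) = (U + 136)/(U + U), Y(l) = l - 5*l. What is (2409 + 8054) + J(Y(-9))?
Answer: 188435/18 ≈ 10469.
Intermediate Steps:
Y(l) = -4*l
J(U) = 8 - (136 + U)/(2*U) (J(U) = 8 - (U + 136)/(U + U) = 8 - (136 + U)/(2*U))
(2409 + 8054) + J(Y(-9)) = (2409 + 8054) + (15/2 - 68/((-4*(-9)))) = 10463 + (15/2 - 68/36) = 10463 + (15/2 - 68*1/36) = 10463 + (15/2 - 17/9) = 10463 + 101/18 = 188435/18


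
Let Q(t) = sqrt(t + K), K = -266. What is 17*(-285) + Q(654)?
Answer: -4845 + 2*sqrt(97) ≈ -4825.3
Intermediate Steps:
Q(t) = sqrt(-266 + t) (Q(t) = sqrt(t - 266) = sqrt(-266 + t))
17*(-285) + Q(654) = 17*(-285) + sqrt(-266 + 654) = -4845 + sqrt(388) = -4845 + 2*sqrt(97)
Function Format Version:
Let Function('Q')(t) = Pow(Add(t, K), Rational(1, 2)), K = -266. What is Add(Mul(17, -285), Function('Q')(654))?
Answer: Add(-4845, Mul(2, Pow(97, Rational(1, 2)))) ≈ -4825.3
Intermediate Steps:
Function('Q')(t) = Pow(Add(-266, t), Rational(1, 2)) (Function('Q')(t) = Pow(Add(t, -266), Rational(1, 2)) = Pow(Add(-266, t), Rational(1, 2)))
Add(Mul(17, -285), Function('Q')(654)) = Add(Mul(17, -285), Pow(Add(-266, 654), Rational(1, 2))) = Add(-4845, Pow(388, Rational(1, 2))) = Add(-4845, Mul(2, Pow(97, Rational(1, 2))))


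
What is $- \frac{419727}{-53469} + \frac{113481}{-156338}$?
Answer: $\frac{1526963183}{214339398} \approx 7.124$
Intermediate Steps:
$- \frac{419727}{-53469} + \frac{113481}{-156338} = \left(-419727\right) \left(- \frac{1}{53469}\right) + 113481 \left(- \frac{1}{156338}\right) = \frac{139909}{17823} - \frac{113481}{156338} = \frac{1526963183}{214339398}$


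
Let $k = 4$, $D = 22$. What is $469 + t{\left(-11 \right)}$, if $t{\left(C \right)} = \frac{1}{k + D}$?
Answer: $\frac{12195}{26} \approx 469.04$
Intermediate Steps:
$t{\left(C \right)} = \frac{1}{26}$ ($t{\left(C \right)} = \frac{1}{4 + 22} = \frac{1}{26}$)
$469 + t{\left(-11 \right)} = 469 + \frac{1}{26} = \frac{12195}{26}$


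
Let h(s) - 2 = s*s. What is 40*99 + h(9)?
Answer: 4043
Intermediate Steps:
h(s) = 2 + s² (h(s) = 2 + s*s = 2 + s²)
40*99 + h(9) = 40*99 + (2 + 9²) = 3960 + (2 + 81) = 3960 + 83 = 4043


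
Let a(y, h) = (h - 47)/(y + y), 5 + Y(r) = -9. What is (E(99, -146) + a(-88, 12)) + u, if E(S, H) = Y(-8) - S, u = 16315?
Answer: 2851587/176 ≈ 16202.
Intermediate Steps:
Y(r) = -14 (Y(r) = -5 - 9 = -14)
E(S, H) = -14 - S
a(y, h) = (-47 + h)/(2*y) (a(y, h) = (-47 + h)/((2*y)) = (-47 + h)*(1/(2*y)) = (-47 + h)/(2*y))
(E(99, -146) + a(-88, 12)) + u = ((-14 - 1*99) + (½)*(-47 + 12)/(-88)) + 16315 = ((-14 - 99) + (½)*(-1/88)*(-35)) + 16315 = (-113 + 35/176) + 16315 = -19853/176 + 16315 = 2851587/176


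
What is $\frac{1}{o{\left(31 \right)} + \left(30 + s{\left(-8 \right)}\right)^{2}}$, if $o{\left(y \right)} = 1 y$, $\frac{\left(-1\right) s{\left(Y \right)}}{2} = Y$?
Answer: $\frac{1}{2147} \approx 0.00046577$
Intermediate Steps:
$s{\left(Y \right)} = - 2 Y$
$o{\left(y \right)} = y$
$\frac{1}{o{\left(31 \right)} + \left(30 + s{\left(-8 \right)}\right)^{2}} = \frac{1}{31 + \left(30 - -16\right)^{2}} = \frac{1}{31 + \left(30 + 16\right)^{2}} = \frac{1}{31 + 46^{2}} = \frac{1}{31 + 2116} = \frac{1}{2147}$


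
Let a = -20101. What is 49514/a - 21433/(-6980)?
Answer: 85217013/140304980 ≈ 0.60737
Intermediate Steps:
49514/a - 21433/(-6980) = 49514/(-20101) - 21433/(-6980) = 49514*(-1/20101) - 21433*(-1/6980) = -49514/20101 + 21433/6980 = 85217013/140304980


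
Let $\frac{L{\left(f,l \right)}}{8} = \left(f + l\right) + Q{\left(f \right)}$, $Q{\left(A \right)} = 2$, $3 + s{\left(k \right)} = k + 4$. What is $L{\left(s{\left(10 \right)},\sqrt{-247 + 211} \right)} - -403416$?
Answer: $403520 + 48 i \approx 4.0352 \cdot 10^{5} + 48.0 i$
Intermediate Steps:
$s{\left(k \right)} = 1 + k$ ($s{\left(k \right)} = -3 + \left(k + 4\right) = -3 + \left(4 + k\right) = 1 + k$)
$L{\left(f,l \right)} = 16 + 8 f + 8 l$ ($L{\left(f,l \right)} = 8 \left(\left(f + l\right) + 2\right) = 8 \left(2 + f + l\right) = 16 + 8 f + 8 l$)
$L{\left(s{\left(10 \right)},\sqrt{-247 + 211} \right)} - -403416 = \left(16 + 8 \left(1 + 10\right) + 8 \sqrt{-247 + 211}\right) - -403416 = \left(16 + 8 \cdot 11 + 8 \sqrt{-36}\right) + 403416 = \left(16 + 88 + 8 \cdot 6 i\right) + 403416 = \left(16 + 88 + 48 i\right) + 403416 = \left(104 + 48 i\right) + 403416 = 403520 + 48 i$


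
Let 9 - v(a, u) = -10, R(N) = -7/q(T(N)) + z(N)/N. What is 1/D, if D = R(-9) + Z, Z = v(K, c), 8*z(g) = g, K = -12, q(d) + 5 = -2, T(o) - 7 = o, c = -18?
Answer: 8/161 ≈ 0.049689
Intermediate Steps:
T(o) = 7 + o
q(d) = -7 (q(d) = -5 - 2 = -7)
z(g) = g/8
R(N) = 9/8 (R(N) = -7/(-7) + (N/8)/N = -7*(-⅐) + ⅛ = 1 + ⅛ = 9/8)
v(a, u) = 19 (v(a, u) = 9 - 1*(-10) = 9 + 10 = 19)
Z = 19
D = 161/8 (D = 9/8 + 19 = 161/8 ≈ 20.125)
1/D = 1/(161/8) = 8/161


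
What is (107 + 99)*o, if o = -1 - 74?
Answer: -15450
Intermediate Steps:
o = -75
(107 + 99)*o = (107 + 99)*(-75) = 206*(-75) = -15450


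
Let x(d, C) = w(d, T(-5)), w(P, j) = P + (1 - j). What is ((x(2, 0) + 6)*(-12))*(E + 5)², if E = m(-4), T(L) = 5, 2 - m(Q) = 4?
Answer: -432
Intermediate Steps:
m(Q) = -2 (m(Q) = 2 - 1*4 = 2 - 4 = -2)
E = -2
w(P, j) = 1 + P - j
x(d, C) = -4 + d (x(d, C) = 1 + d - 1*5 = 1 + d - 5 = -4 + d)
((x(2, 0) + 6)*(-12))*(E + 5)² = (((-4 + 2) + 6)*(-12))*(-2 + 5)² = ((-2 + 6)*(-12))*3² = (4*(-12))*9 = -48*9 = -432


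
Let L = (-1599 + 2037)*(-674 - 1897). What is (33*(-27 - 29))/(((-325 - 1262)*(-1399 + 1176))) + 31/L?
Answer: -697333345/132842402766 ≈ -0.0052493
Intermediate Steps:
L = -1126098 (L = 438*(-2571) = -1126098)
(33*(-27 - 29))/(((-325 - 1262)*(-1399 + 1176))) + 31/L = (33*(-27 - 29))/(((-325 - 1262)*(-1399 + 1176))) + 31/(-1126098) = (33*(-56))/((-1587*(-223))) + 31*(-1/1126098) = -1848/353901 - 31/1126098 = -1848*1/353901 - 31/1126098 = -616/117967 - 31/1126098 = -697333345/132842402766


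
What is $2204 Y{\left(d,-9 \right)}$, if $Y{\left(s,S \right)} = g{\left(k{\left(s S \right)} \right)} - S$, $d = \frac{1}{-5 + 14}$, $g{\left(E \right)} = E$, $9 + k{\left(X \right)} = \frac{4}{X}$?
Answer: $-8816$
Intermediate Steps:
$k{\left(X \right)} = -9 + \frac{4}{X}$
$d = \frac{1}{9} \approx 0.11111$
$Y{\left(s,S \right)} = -9 - S + \frac{4}{S s}$ ($Y{\left(s,S \right)} = \left(-9 + \frac{4}{s S}\right) - S = \left(-9 + \frac{4}{S s}\right) - S = -9 - S + \frac{4}{S s}$)
$2204 Y{\left(d,-9 \right)} = 2204 \left(-9 - -9 + \frac{4 \frac{1}{\frac{1}{9}}}{-9}\right) = 2204 \left(-9 + 9 + 4 \left(- \frac{1}{9}\right) 9\right) = 2204 \left(-9 + 9 - 4\right) = 2204 \left(-4\right) = -8816$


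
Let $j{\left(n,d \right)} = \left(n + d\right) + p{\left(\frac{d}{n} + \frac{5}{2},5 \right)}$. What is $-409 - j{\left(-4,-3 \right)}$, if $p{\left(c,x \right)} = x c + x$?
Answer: $- \frac{1693}{4} \approx -423.25$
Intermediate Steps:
$p{\left(c,x \right)} = x + c x$ ($p{\left(c,x \right)} = c x + x = x + c x$)
$j{\left(n,d \right)} = \frac{35}{2} + d + n + \frac{5 d}{n}$ ($j{\left(n,d \right)} = \left(n + d\right) + 5 \left(1 + \left(\frac{d}{n} + \frac{5}{2}\right)\right) = \left(d + n\right) + 5 \left(1 + \left(\frac{d}{n} + 5 \cdot \frac{1}{2}\right)\right) = \left(d + n\right) + 5 \left(1 + \left(\frac{d}{n} + \frac{5}{2}\right)\right) = \left(d + n\right) + 5 \left(1 + \left(\frac{5}{2} + \frac{d}{n}\right)\right) = \left(d + n\right) + 5 \left(\frac{7}{2} + \frac{d}{n}\right) = \left(d + n\right) + \left(\frac{35}{2} + \frac{5 d}{n}\right) = \frac{35}{2} + d + n + \frac{5 d}{n}$)
$-409 - j{\left(-4,-3 \right)} = -409 - \left(\frac{35}{2} - 3 - 4 + 5 \left(-3\right) \frac{1}{-4}\right) = -409 - \left(\frac{35}{2} - 3 - 4 + 5 \left(-3\right) \left(- \frac{1}{4}\right)\right) = -409 - \left(\frac{35}{2} - 3 - 4 + \frac{15}{4}\right) = -409 - \frac{57}{4} = - \frac{1693}{4}$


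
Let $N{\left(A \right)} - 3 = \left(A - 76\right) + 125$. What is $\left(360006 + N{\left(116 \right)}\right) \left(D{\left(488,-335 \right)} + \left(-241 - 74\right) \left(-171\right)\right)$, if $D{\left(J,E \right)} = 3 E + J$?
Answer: $19214562552$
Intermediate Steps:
$D{\left(J,E \right)} = J + 3 E$
$N{\left(A \right)} = 52 + A$ ($N{\left(A \right)} = 3 + \left(\left(A - 76\right) + 125\right) = 3 + \left(\left(-76 + A\right) + 125\right) = 3 + \left(49 + A\right) = 52 + A$)
$\left(360006 + N{\left(116 \right)}\right) \left(D{\left(488,-335 \right)} + \left(-241 - 74\right) \left(-171\right)\right) = \left(360006 + \left(52 + 116\right)\right) \left(\left(488 + 3 \left(-335\right)\right) + \left(-241 - 74\right) \left(-171\right)\right) = \left(360006 + 168\right) \left(\left(488 - 1005\right) - -53865\right) = 360174 \left(-517 + 53865\right) = 360174 \cdot 53348 = 19214562552$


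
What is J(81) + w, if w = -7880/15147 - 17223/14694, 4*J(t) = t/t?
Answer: -214015331/148380012 ≈ -1.4423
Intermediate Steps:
J(t) = ¼ (J(t) = (t/t)/4 = (¼)*1 = ¼)
w = -125555167/74190006 (w = -7880*1/15147 - 17223*1/14694 = -7880/15147 - 5741/4898 = -125555167/74190006 ≈ -1.6923)
J(81) + w = ¼ - 125555167/74190006 = -214015331/148380012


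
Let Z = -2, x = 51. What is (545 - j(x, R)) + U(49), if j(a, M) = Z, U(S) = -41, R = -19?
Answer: 506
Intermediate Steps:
j(a, M) = -2
(545 - j(x, R)) + U(49) = (545 - 1*(-2)) - 41 = (545 + 2) - 41 = 547 - 41 = 506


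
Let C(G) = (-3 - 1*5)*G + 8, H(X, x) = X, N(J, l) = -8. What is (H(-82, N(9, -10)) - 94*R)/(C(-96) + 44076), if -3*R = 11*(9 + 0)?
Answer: 755/11213 ≈ 0.067333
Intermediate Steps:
R = -33 (R = -11*(9 + 0)/3 = -11*9/3 = -1/3*99 = -33)
C(G) = 8 - 8*G (C(G) = (-3 - 5)*G + 8 = -8*G + 8 = 8 - 8*G)
(H(-82, N(9, -10)) - 94*R)/(C(-96) + 44076) = (-82 - 94*(-33))/((8 - 8*(-96)) + 44076) = (-82 + 3102)/((8 + 768) + 44076) = 3020/(776 + 44076) = 3020/44852 = 3020*(1/44852) = 755/11213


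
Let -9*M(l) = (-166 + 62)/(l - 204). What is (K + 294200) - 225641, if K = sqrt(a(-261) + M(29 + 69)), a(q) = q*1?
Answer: 68559 + I*sqrt(6601097)/159 ≈ 68559.0 + 16.159*I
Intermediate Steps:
M(l) = 104/(9*(-204 + l)) (M(l) = -(-166 + 62)/(9*(l - 204)) = -(-104)/(9*(-204 + l)) = 104/(9*(-204 + l)))
a(q) = q
K = I*sqrt(6601097)/159 (K = sqrt(-261 + 104/(9*(-204 + (29 + 69)))) = sqrt(-261 + 104/(9*(-204 + 98))) = sqrt(-261 + (104/9)/(-106)) = sqrt(-261 + (104/9)*(-1/106)) = sqrt(-261 - 52/477) = sqrt(-124549/477) = I*sqrt(6601097)/159 ≈ 16.159*I)
(K + 294200) - 225641 = (I*sqrt(6601097)/159 + 294200) - 225641 = (294200 + I*sqrt(6601097)/159) - 225641 = 68559 + I*sqrt(6601097)/159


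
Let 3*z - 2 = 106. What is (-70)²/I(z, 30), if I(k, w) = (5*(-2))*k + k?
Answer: -1225/81 ≈ -15.123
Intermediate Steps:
z = 36 (z = ⅔ + (⅓)*106 = ⅔ + 106/3 = 36)
I(k, w) = -9*k (I(k, w) = -10*k + k = -9*k)
(-70)²/I(z, 30) = (-70)²/((-9*36)) = 4900/(-324) = 4900*(-1/324) = -1225/81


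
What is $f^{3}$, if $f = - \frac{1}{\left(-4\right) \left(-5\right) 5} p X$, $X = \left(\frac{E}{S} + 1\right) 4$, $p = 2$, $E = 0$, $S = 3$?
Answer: $- \frac{8}{15625} \approx -0.000512$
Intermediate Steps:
$X = 4$ ($X = \left(\frac{0}{3} + 1\right) 4 = \left(0 \cdot \frac{1}{3} + 1\right) 4 = \left(0 + 1\right) 4 = 1 \cdot 4 = 4$)
$f = - \frac{2}{25}$ ($f = - \frac{1}{\left(-4\right) \left(-5\right) 5} \cdot 2 \cdot 4 = - \frac{1}{20 \cdot 5} \cdot 2 \cdot 4 = - \frac{1}{100} \cdot 2 \cdot 4 = \left(-1\right) \frac{1}{100} \cdot 2 \cdot 4 = \left(- \frac{1}{100}\right) 2 \cdot 4 = \left(- \frac{1}{50}\right) 4 = - \frac{2}{25} \approx -0.08$)
$f^{3} = \left(- \frac{2}{25}\right)^{3} = - \frac{8}{15625}$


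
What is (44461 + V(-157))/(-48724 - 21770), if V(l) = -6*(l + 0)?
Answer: -45403/70494 ≈ -0.64407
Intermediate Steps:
V(l) = -6*l
(44461 + V(-157))/(-48724 - 21770) = (44461 - 6*(-157))/(-48724 - 21770) = (44461 + 942)/(-70494) = 45403*(-1/70494) = -45403/70494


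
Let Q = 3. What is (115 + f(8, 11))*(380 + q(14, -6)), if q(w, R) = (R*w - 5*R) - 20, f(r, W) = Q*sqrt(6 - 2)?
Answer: 37026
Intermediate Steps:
f(r, W) = 6 (f(r, W) = 3*sqrt(6 - 2) = 3*sqrt(4) = 3*2 = 6)
q(w, R) = -20 - 5*R + R*w (q(w, R) = (-5*R + R*w) - 20 = -20 - 5*R + R*w)
(115 + f(8, 11))*(380 + q(14, -6)) = (115 + 6)*(380 + (-20 - 5*(-6) - 6*14)) = 121*(380 + (-20 + 30 - 84)) = 121*(380 - 74) = 121*306 = 37026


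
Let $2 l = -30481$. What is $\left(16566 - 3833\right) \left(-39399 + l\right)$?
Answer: $- \frac{1391449507}{2} \approx -6.9573 \cdot 10^{8}$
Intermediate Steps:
$l = - \frac{30481}{2}$ ($l = \frac{1}{2} \left(-30481\right) = - \frac{30481}{2} \approx -15241.0$)
$\left(16566 - 3833\right) \left(-39399 + l\right) = \left(16566 - 3833\right) \left(-39399 - \frac{30481}{2}\right) = 12733 \left(- \frac{109279}{2}\right) = - \frac{1391449507}{2}$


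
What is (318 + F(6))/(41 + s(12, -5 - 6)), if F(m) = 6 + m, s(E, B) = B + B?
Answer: 330/19 ≈ 17.368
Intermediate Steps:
s(E, B) = 2*B
(318 + F(6))/(41 + s(12, -5 - 6)) = (318 + (6 + 6))/(41 + 2*(-5 - 6)) = (318 + 12)/(41 + 2*(-11)) = 330/(41 - 22) = 330/19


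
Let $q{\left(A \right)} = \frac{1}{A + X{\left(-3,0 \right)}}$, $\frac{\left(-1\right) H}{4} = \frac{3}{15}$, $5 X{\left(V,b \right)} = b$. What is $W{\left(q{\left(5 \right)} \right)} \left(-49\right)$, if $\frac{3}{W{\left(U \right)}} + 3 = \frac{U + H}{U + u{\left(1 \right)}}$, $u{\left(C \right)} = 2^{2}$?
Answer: $\frac{1029}{22} \approx 46.773$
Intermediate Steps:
$X{\left(V,b \right)} = \frac{b}{5}$
$u{\left(C \right)} = 4$
$H = - \frac{4}{5}$ ($H = - 4 \cdot \frac{3}{15} = - 4 \cdot 3 \cdot \frac{1}{15} = \left(-4\right) \frac{1}{5} = - \frac{4}{5} \approx -0.8$)
$q{\left(A \right)} = \frac{1}{A}$ ($q{\left(A \right)} = \frac{1}{A + \frac{1}{5} \cdot 0} = \frac{1}{A + 0} = \frac{1}{A}$)
$W{\left(U \right)} = \frac{3}{-3 + \frac{- \frac{4}{5} + U}{4 + U}}$ ($W{\left(U \right)} = \frac{3}{-3 + \frac{U - \frac{4}{5}}{U + 4}} = \frac{3}{-3 + \frac{- \frac{4}{5} + U}{4 + U}}$)
$W{\left(q{\left(5 \right)} \right)} \left(-49\right) = \frac{15 \left(-4 - \frac{1}{5}\right)}{2 \left(32 + \frac{5}{5}\right)} \left(-49\right) = \frac{15 \left(-4 - \frac{1}{5}\right)}{2 \left(32 + 5 \cdot \frac{1}{5}\right)} \left(-49\right) = \frac{15 \left(-4 - \frac{1}{5}\right)}{2 \left(32 + 1\right)} \left(-49\right) = \frac{15}{2} \cdot \frac{1}{33} \left(- \frac{21}{5}\right) \left(-49\right) = \left(- \frac{21}{22}\right) \left(-49\right) = \frac{1029}{22}$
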